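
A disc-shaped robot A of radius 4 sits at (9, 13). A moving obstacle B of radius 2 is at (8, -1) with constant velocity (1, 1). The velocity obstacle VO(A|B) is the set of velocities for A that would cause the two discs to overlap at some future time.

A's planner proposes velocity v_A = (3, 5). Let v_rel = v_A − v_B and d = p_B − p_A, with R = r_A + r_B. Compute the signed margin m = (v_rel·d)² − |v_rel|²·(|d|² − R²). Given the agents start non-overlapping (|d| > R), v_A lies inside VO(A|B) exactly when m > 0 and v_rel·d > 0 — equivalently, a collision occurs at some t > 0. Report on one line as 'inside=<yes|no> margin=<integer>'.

d = (-1, -14),  |d|² = 197;  R = 4+2 = 6,  c = 197−6² = 161
v_rel = (2, 4),  |v_rel|² = 20;  v_rel·d = (2)·(-1) + (4)·(-14) = -58
20·t² + 116·t + 161 = 0  ⇒  m = (-58)² − 20·161 = 144
m = 144 > 0,  v_rel·d = -58 < 0  ⇒  outside

inside=no margin=144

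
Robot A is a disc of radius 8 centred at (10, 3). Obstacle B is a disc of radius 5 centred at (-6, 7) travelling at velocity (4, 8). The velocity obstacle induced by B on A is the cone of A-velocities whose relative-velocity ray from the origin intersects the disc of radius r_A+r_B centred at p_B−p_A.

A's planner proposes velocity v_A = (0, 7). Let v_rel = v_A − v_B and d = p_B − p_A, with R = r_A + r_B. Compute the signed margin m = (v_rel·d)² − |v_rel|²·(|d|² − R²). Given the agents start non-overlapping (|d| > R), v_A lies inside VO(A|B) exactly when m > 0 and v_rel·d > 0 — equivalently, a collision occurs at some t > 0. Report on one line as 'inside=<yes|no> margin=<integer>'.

d = (-16, 4),  |d|² = 272;  R = 8+5 = 13,  c = 272−13² = 103
v_rel = (-4, -1),  |v_rel|² = 17;  v_rel·d = (-4)·(-16) + (-1)·(4) = 60
17·t² − 120·t + 103 = 0  ⇒  m = 60² − 17·103 = 1849
m = 1849 > 0,  v_rel·d = 60 > 0  ⇒  inside

inside=yes margin=1849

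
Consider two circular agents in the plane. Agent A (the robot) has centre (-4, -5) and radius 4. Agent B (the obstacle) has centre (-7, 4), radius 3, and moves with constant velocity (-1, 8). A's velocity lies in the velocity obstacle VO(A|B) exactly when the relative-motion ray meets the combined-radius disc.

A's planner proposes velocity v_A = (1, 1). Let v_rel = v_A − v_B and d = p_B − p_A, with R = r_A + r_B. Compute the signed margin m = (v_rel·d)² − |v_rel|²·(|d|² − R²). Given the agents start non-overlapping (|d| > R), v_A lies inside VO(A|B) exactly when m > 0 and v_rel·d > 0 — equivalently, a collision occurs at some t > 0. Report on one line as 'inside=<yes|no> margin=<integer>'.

d = (-3, 9),  |d|² = 90;  R = 4+3 = 7,  c = 90−7² = 41
v_rel = (2, -7),  |v_rel|² = 53;  v_rel·d = (2)·(-3) + (-7)·(9) = -69
53·t² + 138·t + 41 = 0  ⇒  m = (-69)² − 53·41 = 2588
m = 2588 > 0,  v_rel·d = -69 < 0  ⇒  outside

inside=no margin=2588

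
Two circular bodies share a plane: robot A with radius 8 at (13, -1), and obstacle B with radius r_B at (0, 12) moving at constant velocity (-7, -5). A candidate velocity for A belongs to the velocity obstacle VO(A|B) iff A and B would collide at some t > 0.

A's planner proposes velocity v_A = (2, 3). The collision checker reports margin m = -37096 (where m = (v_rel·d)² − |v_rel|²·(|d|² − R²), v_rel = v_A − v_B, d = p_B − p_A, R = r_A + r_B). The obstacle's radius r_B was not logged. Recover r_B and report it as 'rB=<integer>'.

m = -37096
d = (-13, 13);  v_rel = (9, 8),  |v_rel|² = 145
v_rel×d = (9)·(13) − (8)·(-13) = 221
since m = R²·145 − 221²:  R² = (48841 + -37096) / 145 = 81
R = √81 = 9  ⇒  r_B = 9 − 8 = 1

rB=1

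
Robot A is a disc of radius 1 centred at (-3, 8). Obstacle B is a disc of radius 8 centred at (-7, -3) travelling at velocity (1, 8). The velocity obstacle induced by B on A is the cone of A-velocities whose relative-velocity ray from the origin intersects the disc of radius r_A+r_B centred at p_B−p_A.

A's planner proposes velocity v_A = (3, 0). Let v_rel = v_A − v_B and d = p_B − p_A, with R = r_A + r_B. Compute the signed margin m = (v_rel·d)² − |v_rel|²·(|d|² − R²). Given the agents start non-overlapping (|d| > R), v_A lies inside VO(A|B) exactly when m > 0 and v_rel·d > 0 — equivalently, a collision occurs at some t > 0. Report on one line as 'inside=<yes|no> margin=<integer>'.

d = (-4, -11),  |d|² = 137;  R = 1+8 = 9,  c = 137−9² = 56
v_rel = (2, -8),  |v_rel|² = 68;  v_rel·d = (2)·(-4) + (-8)·(-11) = 80
68·t² − 160·t + 56 = 0  ⇒  m = 80² − 68·56 = 2592
m = 2592 > 0,  v_rel·d = 80 > 0  ⇒  inside

inside=yes margin=2592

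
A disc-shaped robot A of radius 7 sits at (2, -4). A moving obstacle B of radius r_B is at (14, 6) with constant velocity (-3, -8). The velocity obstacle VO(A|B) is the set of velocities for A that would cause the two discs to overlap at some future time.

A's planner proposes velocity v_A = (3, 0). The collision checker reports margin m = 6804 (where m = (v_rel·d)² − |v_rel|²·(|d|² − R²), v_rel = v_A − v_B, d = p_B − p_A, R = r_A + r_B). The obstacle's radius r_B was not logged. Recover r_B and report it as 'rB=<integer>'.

m = 6804
d = (12, 10);  v_rel = (6, 8),  |v_rel|² = 100
v_rel×d = (6)·(10) − (8)·(12) = -36
since m = R²·100 − (-36)²:  R² = (1296 + 6804) / 100 = 81
R = √81 = 9  ⇒  r_B = 9 − 7 = 2

rB=2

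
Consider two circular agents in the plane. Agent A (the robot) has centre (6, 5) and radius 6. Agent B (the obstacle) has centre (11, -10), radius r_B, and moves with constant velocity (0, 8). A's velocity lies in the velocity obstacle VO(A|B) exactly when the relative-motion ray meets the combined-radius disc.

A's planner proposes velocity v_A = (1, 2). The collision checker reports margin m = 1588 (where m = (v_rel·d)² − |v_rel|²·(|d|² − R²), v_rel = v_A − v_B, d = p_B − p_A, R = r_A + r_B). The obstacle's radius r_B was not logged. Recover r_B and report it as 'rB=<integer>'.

m = 1588
d = (5, -15);  v_rel = (1, -6),  |v_rel|² = 37
v_rel×d = (1)·(-15) − (-6)·(5) = 15
since m = R²·37 − 15²:  R² = (225 + 1588) / 37 = 49
R = √49 = 7  ⇒  r_B = 7 − 6 = 1

rB=1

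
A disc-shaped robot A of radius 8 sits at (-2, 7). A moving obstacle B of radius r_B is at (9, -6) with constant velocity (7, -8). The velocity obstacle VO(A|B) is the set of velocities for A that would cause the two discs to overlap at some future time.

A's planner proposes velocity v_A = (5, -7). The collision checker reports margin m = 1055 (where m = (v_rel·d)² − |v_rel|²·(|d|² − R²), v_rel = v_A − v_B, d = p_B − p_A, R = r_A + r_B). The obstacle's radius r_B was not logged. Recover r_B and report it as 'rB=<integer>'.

m = 1055
d = (11, -13);  v_rel = (-2, 1),  |v_rel|² = 5
v_rel×d = (-2)·(-13) − (1)·(11) = 15
since m = R²·5 − 15²:  R² = (225 + 1055) / 5 = 256
R = √256 = 16  ⇒  r_B = 16 − 8 = 8

rB=8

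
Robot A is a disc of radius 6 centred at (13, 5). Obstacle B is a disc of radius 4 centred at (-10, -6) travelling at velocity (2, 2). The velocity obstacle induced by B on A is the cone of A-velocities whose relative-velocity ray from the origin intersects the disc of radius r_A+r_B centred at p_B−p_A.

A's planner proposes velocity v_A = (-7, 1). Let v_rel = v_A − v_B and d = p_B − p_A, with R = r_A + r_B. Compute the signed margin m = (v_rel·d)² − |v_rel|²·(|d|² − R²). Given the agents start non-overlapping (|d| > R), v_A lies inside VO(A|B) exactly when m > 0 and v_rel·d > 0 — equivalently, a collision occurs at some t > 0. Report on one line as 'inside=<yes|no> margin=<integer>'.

d = (-23, -11),  |d|² = 650;  R = 6+4 = 10,  c = 650−10² = 550
v_rel = (-9, -1),  |v_rel|² = 82;  v_rel·d = (-9)·(-23) + (-1)·(-11) = 218
82·t² − 436·t + 550 = 0  ⇒  m = 218² − 82·550 = 2424
m = 2424 > 0,  v_rel·d = 218 > 0  ⇒  inside

inside=yes margin=2424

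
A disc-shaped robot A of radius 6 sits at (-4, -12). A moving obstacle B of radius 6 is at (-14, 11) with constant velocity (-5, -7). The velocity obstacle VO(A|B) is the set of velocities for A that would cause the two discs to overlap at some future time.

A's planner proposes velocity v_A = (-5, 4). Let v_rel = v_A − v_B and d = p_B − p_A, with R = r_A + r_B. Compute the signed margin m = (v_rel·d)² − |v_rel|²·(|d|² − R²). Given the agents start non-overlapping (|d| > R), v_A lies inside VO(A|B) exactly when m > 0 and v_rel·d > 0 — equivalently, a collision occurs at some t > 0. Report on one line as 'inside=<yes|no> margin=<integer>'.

d = (-10, 23),  |d|² = 629;  R = 6+6 = 12,  c = 629−12² = 485
v_rel = (0, 11),  |v_rel|² = 121;  v_rel·d = (0)·(-10) + (11)·(23) = 253
121·t² − 506·t + 485 = 0  ⇒  m = 253² − 121·485 = 5324
m = 5324 > 0,  v_rel·d = 253 > 0  ⇒  inside

inside=yes margin=5324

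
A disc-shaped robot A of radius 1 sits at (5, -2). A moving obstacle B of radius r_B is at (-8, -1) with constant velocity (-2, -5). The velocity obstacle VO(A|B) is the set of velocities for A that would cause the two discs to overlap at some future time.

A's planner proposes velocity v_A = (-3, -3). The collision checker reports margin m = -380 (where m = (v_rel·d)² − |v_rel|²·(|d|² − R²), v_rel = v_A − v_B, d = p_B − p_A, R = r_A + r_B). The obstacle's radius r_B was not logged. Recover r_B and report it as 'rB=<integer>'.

m = -380
d = (-13, 1);  v_rel = (-1, 2),  |v_rel|² = 5
v_rel×d = (-1)·(1) − (2)·(-13) = 25
since m = R²·5 − 25²:  R² = (625 + -380) / 5 = 49
R = √49 = 7  ⇒  r_B = 7 − 1 = 6

rB=6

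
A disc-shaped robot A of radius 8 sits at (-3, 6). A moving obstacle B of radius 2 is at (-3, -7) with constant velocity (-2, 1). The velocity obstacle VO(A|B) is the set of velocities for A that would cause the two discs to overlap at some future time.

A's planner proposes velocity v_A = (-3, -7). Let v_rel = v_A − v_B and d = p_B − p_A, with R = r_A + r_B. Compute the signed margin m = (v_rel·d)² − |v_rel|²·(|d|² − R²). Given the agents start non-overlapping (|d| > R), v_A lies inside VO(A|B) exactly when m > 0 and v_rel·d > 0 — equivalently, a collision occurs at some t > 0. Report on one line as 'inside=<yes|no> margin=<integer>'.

d = (0, -13),  |d|² = 169;  R = 8+2 = 10,  c = 169−10² = 69
v_rel = (-1, -8),  |v_rel|² = 65;  v_rel·d = (-1)·(0) + (-8)·(-13) = 104
65·t² − 208·t + 69 = 0  ⇒  m = 104² − 65·69 = 6331
m = 6331 > 0,  v_rel·d = 104 > 0  ⇒  inside

inside=yes margin=6331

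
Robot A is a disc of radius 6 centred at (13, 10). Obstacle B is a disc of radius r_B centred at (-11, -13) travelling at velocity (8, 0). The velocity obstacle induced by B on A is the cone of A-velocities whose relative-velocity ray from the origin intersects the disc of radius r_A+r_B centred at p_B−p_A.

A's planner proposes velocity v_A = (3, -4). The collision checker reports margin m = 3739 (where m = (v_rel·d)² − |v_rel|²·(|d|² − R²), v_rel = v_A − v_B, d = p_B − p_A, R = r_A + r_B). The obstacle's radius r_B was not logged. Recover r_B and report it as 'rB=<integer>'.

m = 3739
d = (-24, -23);  v_rel = (-5, -4),  |v_rel|² = 41
v_rel×d = (-5)·(-23) − (-4)·(-24) = 19
since m = R²·41 − 19²:  R² = (361 + 3739) / 41 = 100
R = √100 = 10  ⇒  r_B = 10 − 6 = 4

rB=4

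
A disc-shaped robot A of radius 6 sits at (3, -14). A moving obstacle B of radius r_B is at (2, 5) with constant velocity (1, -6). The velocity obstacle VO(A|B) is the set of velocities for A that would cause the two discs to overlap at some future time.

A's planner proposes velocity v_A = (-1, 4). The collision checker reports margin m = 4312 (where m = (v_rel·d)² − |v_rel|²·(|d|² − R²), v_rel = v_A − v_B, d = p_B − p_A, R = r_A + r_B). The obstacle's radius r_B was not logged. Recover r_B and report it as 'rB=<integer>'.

m = 4312
d = (-1, 19);  v_rel = (-2, 10),  |v_rel|² = 104
v_rel×d = (-2)·(19) − (10)·(-1) = -28
since m = R²·104 − (-28)²:  R² = (784 + 4312) / 104 = 49
R = √49 = 7  ⇒  r_B = 7 − 6 = 1

rB=1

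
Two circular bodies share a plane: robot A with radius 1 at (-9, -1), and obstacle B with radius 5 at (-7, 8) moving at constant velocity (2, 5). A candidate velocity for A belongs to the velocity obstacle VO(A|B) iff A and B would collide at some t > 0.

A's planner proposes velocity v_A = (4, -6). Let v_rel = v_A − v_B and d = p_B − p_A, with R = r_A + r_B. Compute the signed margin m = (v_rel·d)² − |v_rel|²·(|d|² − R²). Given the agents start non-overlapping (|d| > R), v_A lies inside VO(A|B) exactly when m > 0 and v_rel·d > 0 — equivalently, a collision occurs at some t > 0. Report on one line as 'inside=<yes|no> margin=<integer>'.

d = (2, 9),  |d|² = 85;  R = 1+5 = 6,  c = 85−6² = 49
v_rel = (2, -11),  |v_rel|² = 125;  v_rel·d = (2)·(2) + (-11)·(9) = -95
125·t² + 190·t + 49 = 0  ⇒  m = (-95)² − 125·49 = 2900
m = 2900 > 0,  v_rel·d = -95 < 0  ⇒  outside

inside=no margin=2900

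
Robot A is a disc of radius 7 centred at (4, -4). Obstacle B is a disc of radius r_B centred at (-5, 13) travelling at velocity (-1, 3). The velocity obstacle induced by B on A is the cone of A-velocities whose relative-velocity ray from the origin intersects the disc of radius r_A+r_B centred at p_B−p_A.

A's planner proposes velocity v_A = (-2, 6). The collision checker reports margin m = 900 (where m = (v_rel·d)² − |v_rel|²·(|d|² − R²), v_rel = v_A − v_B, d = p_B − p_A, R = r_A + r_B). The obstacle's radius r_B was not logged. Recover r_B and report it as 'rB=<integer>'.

m = 900
d = (-9, 17);  v_rel = (-1, 3),  |v_rel|² = 10
v_rel×d = (-1)·(17) − (3)·(-9) = 10
since m = R²·10 − 10²:  R² = (100 + 900) / 10 = 100
R = √100 = 10  ⇒  r_B = 10 − 7 = 3

rB=3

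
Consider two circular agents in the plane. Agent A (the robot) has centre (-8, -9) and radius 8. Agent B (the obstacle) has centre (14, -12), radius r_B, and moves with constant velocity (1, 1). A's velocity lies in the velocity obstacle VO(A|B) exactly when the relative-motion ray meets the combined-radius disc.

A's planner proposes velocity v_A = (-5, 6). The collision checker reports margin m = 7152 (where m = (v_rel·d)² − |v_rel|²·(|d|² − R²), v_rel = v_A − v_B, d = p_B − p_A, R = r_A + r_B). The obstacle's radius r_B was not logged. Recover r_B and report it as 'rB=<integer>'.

m = 7152
d = (22, -3);  v_rel = (-6, 5),  |v_rel|² = 61
v_rel×d = (-6)·(-3) − (5)·(22) = -92
since m = R²·61 − (-92)²:  R² = (8464 + 7152) / 61 = 256
R = √256 = 16  ⇒  r_B = 16 − 8 = 8

rB=8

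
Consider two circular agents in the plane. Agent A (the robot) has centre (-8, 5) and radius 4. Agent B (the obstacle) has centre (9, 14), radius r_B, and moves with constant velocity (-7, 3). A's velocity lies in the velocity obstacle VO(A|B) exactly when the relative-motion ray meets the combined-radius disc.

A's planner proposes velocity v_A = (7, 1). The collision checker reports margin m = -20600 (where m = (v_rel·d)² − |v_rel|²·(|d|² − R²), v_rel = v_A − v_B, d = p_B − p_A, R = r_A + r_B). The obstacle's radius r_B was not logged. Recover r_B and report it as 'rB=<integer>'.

m = -20600
d = (17, 9);  v_rel = (14, -2),  |v_rel|² = 200
v_rel×d = (14)·(9) − (-2)·(17) = 160
since m = R²·200 − 160²:  R² = (25600 + -20600) / 200 = 25
R = √25 = 5  ⇒  r_B = 5 − 4 = 1

rB=1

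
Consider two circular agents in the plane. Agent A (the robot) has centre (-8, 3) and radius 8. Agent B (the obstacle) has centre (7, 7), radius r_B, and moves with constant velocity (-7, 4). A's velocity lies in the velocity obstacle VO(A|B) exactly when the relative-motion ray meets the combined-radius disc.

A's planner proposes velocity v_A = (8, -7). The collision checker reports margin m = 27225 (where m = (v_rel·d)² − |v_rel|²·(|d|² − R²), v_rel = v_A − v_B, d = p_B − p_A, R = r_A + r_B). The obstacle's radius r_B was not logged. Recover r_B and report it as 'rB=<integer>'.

m = 27225
d = (15, 4);  v_rel = (15, -11),  |v_rel|² = 346
v_rel×d = (15)·(4) − (-11)·(15) = 225
since m = R²·346 − 225²:  R² = (50625 + 27225) / 346 = 225
R = √225 = 15  ⇒  r_B = 15 − 8 = 7

rB=7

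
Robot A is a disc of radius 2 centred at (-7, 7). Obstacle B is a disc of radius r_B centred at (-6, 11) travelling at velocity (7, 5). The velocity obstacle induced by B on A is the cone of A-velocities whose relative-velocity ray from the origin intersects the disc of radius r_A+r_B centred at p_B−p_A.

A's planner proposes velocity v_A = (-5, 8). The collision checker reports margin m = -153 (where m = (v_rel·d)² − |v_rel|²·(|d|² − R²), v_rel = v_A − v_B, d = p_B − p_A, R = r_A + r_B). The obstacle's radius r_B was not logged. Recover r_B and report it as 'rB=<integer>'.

m = -153
d = (1, 4);  v_rel = (-12, 3),  |v_rel|² = 153
v_rel×d = (-12)·(4) − (3)·(1) = -51
since m = R²·153 − (-51)²:  R² = (2601 + -153) / 153 = 16
R = √16 = 4  ⇒  r_B = 4 − 2 = 2

rB=2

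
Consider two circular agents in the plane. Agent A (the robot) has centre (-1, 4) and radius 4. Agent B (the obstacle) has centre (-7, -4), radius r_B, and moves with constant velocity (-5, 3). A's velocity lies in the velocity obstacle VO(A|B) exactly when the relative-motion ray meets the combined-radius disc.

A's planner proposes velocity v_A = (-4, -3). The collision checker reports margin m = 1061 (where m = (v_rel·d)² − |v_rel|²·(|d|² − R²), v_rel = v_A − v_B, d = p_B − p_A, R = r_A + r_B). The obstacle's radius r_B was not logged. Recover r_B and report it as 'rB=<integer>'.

m = 1061
d = (-6, -8);  v_rel = (1, -6),  |v_rel|² = 37
v_rel×d = (1)·(-8) − (-6)·(-6) = -44
since m = R²·37 − (-44)²:  R² = (1936 + 1061) / 37 = 81
R = √81 = 9  ⇒  r_B = 9 − 4 = 5

rB=5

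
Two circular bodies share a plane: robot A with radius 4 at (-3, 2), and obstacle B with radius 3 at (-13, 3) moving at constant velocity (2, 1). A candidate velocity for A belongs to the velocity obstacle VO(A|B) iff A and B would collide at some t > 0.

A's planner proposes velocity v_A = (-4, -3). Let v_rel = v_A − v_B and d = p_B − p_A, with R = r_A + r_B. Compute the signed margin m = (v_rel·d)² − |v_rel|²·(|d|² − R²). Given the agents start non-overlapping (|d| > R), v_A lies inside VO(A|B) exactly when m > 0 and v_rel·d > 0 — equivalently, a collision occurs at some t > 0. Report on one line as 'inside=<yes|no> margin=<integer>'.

d = (-10, 1),  |d|² = 101;  R = 4+3 = 7,  c = 101−7² = 52
v_rel = (-6, -4),  |v_rel|² = 52;  v_rel·d = (-6)·(-10) + (-4)·(1) = 56
52·t² − 112·t + 52 = 0  ⇒  m = 56² − 52·52 = 432
m = 432 > 0,  v_rel·d = 56 > 0  ⇒  inside

inside=yes margin=432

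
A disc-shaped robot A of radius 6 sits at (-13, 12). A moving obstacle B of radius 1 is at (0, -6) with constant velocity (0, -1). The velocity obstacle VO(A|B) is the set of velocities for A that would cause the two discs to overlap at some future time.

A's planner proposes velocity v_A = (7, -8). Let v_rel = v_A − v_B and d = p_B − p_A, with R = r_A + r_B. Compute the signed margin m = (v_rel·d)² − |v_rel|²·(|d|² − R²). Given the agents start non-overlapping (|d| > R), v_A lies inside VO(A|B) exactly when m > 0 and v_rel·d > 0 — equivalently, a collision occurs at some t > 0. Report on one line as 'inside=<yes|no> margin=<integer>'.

d = (13, -18),  |d|² = 493;  R = 6+1 = 7,  c = 493−7² = 444
v_rel = (7, -7),  |v_rel|² = 98;  v_rel·d = (7)·(13) + (-7)·(-18) = 217
98·t² − 434·t + 444 = 0  ⇒  m = 217² − 98·444 = 3577
m = 3577 > 0,  v_rel·d = 217 > 0  ⇒  inside

inside=yes margin=3577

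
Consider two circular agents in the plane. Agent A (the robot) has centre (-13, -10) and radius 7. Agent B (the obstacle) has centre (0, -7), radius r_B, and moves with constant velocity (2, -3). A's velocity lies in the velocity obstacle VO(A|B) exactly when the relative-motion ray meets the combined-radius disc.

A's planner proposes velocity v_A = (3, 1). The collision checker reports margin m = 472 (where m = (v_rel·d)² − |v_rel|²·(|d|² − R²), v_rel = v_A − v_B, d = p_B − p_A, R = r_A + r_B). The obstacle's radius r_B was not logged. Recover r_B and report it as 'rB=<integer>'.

m = 472
d = (13, 3);  v_rel = (1, 4),  |v_rel|² = 17
v_rel×d = (1)·(3) − (4)·(13) = -49
since m = R²·17 − (-49)²:  R² = (2401 + 472) / 17 = 169
R = √169 = 13  ⇒  r_B = 13 − 7 = 6

rB=6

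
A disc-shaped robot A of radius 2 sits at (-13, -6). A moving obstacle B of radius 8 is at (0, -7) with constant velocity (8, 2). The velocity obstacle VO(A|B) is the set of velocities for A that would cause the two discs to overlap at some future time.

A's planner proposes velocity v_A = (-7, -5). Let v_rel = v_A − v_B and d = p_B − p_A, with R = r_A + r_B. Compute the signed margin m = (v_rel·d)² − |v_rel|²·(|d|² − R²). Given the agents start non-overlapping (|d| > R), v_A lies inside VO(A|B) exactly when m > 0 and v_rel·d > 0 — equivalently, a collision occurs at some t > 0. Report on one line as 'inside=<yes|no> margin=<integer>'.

d = (13, -1),  |d|² = 170;  R = 2+8 = 10,  c = 170−10² = 70
v_rel = (-15, -7),  |v_rel|² = 274;  v_rel·d = (-15)·(13) + (-7)·(-1) = -188
274·t² + 376·t + 70 = 0  ⇒  m = (-188)² − 274·70 = 16164
m = 16164 > 0,  v_rel·d = -188 < 0  ⇒  outside

inside=no margin=16164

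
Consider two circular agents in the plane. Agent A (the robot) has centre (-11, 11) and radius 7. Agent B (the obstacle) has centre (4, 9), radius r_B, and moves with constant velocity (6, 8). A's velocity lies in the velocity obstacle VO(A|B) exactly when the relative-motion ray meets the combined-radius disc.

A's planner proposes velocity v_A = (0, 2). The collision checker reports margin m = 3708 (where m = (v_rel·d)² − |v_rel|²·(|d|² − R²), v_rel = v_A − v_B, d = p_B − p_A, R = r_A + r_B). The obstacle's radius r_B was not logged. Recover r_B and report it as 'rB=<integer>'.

m = 3708
d = (15, -2);  v_rel = (-6, -6),  |v_rel|² = 72
v_rel×d = (-6)·(-2) − (-6)·(15) = 102
since m = R²·72 − 102²:  R² = (10404 + 3708) / 72 = 196
R = √196 = 14  ⇒  r_B = 14 − 7 = 7

rB=7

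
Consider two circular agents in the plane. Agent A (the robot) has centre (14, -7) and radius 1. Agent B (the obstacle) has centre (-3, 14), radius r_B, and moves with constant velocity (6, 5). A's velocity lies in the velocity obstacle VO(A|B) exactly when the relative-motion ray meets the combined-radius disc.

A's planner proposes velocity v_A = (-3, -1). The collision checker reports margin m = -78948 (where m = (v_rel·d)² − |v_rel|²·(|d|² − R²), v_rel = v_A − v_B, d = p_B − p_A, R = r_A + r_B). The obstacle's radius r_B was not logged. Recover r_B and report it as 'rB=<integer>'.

m = -78948
d = (-17, 21);  v_rel = (-9, -6),  |v_rel|² = 117
v_rel×d = (-9)·(21) − (-6)·(-17) = -291
since m = R²·117 − (-291)²:  R² = (84681 + -78948) / 117 = 49
R = √49 = 7  ⇒  r_B = 7 − 1 = 6

rB=6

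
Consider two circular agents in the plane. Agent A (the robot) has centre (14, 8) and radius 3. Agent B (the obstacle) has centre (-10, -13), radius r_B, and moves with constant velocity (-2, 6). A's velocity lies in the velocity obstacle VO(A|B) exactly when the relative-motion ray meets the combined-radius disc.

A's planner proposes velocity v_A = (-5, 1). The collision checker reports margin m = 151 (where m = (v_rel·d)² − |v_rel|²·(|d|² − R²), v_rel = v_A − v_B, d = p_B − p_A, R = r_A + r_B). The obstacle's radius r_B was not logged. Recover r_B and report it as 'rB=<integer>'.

m = 151
d = (-24, -21);  v_rel = (-3, -5),  |v_rel|² = 34
v_rel×d = (-3)·(-21) − (-5)·(-24) = -57
since m = R²·34 − (-57)²:  R² = (3249 + 151) / 34 = 100
R = √100 = 10  ⇒  r_B = 10 − 3 = 7

rB=7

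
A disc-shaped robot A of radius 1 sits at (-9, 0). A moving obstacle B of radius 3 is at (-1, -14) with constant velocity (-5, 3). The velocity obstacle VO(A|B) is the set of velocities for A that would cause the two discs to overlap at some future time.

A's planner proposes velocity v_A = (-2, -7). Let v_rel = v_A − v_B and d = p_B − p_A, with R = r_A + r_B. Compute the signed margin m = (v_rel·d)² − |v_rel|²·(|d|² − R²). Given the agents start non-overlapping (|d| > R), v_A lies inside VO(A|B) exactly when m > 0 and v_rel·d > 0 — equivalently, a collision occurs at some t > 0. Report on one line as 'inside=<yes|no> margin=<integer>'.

d = (8, -14),  |d|² = 260;  R = 1+3 = 4,  c = 260−4² = 244
v_rel = (3, -10),  |v_rel|² = 109;  v_rel·d = (3)·(8) + (-10)·(-14) = 164
109·t² − 328·t + 244 = 0  ⇒  m = 164² − 109·244 = 300
m = 300 > 0,  v_rel·d = 164 > 0  ⇒  inside

inside=yes margin=300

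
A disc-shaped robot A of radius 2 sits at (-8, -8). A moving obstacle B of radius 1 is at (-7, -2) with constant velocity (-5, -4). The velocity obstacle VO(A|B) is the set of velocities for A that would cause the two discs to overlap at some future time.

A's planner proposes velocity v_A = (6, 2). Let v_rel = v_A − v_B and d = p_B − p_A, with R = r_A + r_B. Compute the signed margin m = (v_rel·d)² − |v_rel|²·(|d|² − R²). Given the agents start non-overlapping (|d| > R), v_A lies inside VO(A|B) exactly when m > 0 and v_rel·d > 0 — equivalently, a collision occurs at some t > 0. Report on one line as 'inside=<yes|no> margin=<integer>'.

d = (1, 6),  |d|² = 37;  R = 2+1 = 3,  c = 37−3² = 28
v_rel = (11, 6),  |v_rel|² = 157;  v_rel·d = (11)·(1) + (6)·(6) = 47
157·t² − 94·t + 28 = 0  ⇒  m = 47² − 157·28 = -2187
m = -2187 < 0,  v_rel·d = 47 > 0  ⇒  outside

inside=no margin=-2187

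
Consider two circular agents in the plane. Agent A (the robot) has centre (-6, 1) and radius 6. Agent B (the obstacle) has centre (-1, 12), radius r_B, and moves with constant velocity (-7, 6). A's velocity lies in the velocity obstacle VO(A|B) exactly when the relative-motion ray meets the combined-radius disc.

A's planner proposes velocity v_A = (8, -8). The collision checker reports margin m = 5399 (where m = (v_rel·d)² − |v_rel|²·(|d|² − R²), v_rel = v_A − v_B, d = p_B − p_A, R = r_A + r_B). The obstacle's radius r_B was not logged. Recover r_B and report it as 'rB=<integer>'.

m = 5399
d = (5, 11);  v_rel = (15, -14),  |v_rel|² = 421
v_rel×d = (15)·(11) − (-14)·(5) = 235
since m = R²·421 − 235²:  R² = (55225 + 5399) / 421 = 144
R = √144 = 12  ⇒  r_B = 12 − 6 = 6

rB=6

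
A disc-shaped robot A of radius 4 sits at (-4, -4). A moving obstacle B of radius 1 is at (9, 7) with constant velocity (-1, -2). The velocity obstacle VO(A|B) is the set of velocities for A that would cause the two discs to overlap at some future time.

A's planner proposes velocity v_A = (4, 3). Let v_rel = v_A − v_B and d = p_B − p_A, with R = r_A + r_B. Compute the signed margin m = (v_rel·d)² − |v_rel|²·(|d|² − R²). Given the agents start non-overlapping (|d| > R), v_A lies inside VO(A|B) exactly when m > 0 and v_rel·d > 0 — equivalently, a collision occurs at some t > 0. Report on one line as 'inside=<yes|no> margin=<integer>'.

d = (13, 11),  |d|² = 290;  R = 4+1 = 5,  c = 290−5² = 265
v_rel = (5, 5),  |v_rel|² = 50;  v_rel·d = (5)·(13) + (5)·(11) = 120
50·t² − 240·t + 265 = 0  ⇒  m = 120² − 50·265 = 1150
m = 1150 > 0,  v_rel·d = 120 > 0  ⇒  inside

inside=yes margin=1150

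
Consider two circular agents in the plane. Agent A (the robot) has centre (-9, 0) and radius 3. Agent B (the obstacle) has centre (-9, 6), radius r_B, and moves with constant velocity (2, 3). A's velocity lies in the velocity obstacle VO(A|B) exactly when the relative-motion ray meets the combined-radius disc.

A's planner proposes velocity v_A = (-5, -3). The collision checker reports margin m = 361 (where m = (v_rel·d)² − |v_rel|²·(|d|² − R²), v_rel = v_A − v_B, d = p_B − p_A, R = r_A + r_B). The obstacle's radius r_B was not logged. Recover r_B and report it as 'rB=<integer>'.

m = 361
d = (0, 6);  v_rel = (-7, -6),  |v_rel|² = 85
v_rel×d = (-7)·(6) − (-6)·(0) = -42
since m = R²·85 − (-42)²:  R² = (1764 + 361) / 85 = 25
R = √25 = 5  ⇒  r_B = 5 − 3 = 2

rB=2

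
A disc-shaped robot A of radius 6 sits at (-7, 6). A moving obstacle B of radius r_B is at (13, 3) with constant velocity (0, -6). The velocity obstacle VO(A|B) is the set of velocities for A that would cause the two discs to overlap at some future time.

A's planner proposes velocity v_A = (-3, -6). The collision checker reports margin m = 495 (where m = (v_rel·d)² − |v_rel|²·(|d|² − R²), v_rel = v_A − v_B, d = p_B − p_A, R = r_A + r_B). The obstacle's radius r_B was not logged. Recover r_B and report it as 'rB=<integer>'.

m = 495
d = (20, -3);  v_rel = (-3, 0),  |v_rel|² = 9
v_rel×d = (-3)·(-3) − (0)·(20) = 9
since m = R²·9 − 9²:  R² = (81 + 495) / 9 = 64
R = √64 = 8  ⇒  r_B = 8 − 6 = 2

rB=2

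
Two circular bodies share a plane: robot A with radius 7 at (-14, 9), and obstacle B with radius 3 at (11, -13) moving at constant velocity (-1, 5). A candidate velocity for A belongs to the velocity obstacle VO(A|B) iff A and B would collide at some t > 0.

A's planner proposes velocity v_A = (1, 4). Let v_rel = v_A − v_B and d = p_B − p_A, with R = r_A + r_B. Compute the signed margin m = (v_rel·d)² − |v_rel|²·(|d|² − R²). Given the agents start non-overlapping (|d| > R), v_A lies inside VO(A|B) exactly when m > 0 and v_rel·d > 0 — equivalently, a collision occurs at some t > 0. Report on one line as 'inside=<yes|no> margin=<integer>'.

d = (25, -22),  |d|² = 1109;  R = 7+3 = 10,  c = 1109−10² = 1009
v_rel = (2, -1),  |v_rel|² = 5;  v_rel·d = (2)·(25) + (-1)·(-22) = 72
5·t² − 144·t + 1009 = 0  ⇒  m = 72² − 5·1009 = 139
m = 139 > 0,  v_rel·d = 72 > 0  ⇒  inside

inside=yes margin=139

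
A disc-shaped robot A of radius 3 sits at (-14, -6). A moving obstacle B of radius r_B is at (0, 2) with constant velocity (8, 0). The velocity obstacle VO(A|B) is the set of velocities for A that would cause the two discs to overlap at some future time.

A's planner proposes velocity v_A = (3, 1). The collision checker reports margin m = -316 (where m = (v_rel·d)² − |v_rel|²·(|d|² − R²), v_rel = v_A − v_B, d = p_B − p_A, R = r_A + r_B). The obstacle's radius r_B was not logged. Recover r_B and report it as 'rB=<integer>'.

m = -316
d = (14, 8);  v_rel = (-5, 1),  |v_rel|² = 26
v_rel×d = (-5)·(8) − (1)·(14) = -54
since m = R²·26 − (-54)²:  R² = (2916 + -316) / 26 = 100
R = √100 = 10  ⇒  r_B = 10 − 3 = 7

rB=7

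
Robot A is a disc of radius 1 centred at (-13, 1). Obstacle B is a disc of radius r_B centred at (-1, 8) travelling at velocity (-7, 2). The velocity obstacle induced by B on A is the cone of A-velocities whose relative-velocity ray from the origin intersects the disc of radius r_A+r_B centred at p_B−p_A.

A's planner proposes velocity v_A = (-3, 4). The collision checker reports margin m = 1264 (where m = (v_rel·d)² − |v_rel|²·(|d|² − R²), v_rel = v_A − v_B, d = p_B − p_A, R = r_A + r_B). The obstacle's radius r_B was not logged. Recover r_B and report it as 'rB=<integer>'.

m = 1264
d = (12, 7);  v_rel = (4, 2),  |v_rel|² = 20
v_rel×d = (4)·(7) − (2)·(12) = 4
since m = R²·20 − 4²:  R² = (16 + 1264) / 20 = 64
R = √64 = 8  ⇒  r_B = 8 − 1 = 7

rB=7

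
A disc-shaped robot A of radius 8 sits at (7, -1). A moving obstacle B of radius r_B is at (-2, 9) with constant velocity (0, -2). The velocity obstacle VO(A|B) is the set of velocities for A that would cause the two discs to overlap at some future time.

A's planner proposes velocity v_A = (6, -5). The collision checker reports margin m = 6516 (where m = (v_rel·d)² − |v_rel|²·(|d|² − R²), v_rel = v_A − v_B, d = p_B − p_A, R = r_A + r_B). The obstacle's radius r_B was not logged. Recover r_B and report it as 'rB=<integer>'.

m = 6516
d = (-9, 10);  v_rel = (6, -3),  |v_rel|² = 45
v_rel×d = (6)·(10) − (-3)·(-9) = 33
since m = R²·45 − 33²:  R² = (1089 + 6516) / 45 = 169
R = √169 = 13  ⇒  r_B = 13 − 8 = 5

rB=5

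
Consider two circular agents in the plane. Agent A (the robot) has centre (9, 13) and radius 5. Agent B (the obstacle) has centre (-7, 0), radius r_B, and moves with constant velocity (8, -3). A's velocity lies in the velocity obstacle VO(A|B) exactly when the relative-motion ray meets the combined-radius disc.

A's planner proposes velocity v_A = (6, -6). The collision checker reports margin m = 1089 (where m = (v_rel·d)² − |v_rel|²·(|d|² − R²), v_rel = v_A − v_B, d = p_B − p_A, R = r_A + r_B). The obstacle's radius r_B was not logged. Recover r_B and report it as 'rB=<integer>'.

m = 1089
d = (-16, -13);  v_rel = (-2, -3),  |v_rel|² = 13
v_rel×d = (-2)·(-13) − (-3)·(-16) = -22
since m = R²·13 − (-22)²:  R² = (484 + 1089) / 13 = 121
R = √121 = 11  ⇒  r_B = 11 − 5 = 6

rB=6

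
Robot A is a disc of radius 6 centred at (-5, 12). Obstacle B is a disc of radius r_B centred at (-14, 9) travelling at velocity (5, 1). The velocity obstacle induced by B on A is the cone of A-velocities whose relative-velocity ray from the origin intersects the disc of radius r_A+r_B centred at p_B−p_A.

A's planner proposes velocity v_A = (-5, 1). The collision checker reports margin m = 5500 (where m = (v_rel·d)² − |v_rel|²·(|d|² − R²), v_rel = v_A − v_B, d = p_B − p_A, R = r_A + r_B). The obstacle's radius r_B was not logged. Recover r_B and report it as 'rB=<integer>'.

m = 5500
d = (-9, -3);  v_rel = (-10, 0),  |v_rel|² = 100
v_rel×d = (-10)·(-3) − (0)·(-9) = 30
since m = R²·100 − 30²:  R² = (900 + 5500) / 100 = 64
R = √64 = 8  ⇒  r_B = 8 − 6 = 2

rB=2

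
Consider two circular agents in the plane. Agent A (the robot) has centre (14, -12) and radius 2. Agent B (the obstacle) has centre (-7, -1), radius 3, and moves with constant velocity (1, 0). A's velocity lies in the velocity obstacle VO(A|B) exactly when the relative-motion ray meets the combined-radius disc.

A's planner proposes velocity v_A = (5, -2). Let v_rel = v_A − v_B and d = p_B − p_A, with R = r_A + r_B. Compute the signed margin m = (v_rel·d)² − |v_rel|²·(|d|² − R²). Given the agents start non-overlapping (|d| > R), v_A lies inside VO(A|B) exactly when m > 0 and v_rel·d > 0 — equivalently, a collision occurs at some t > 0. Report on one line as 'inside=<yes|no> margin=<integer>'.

d = (-21, 11),  |d|² = 562;  R = 2+3 = 5,  c = 562−5² = 537
v_rel = (4, -2),  |v_rel|² = 20;  v_rel·d = (4)·(-21) + (-2)·(11) = -106
20·t² + 212·t + 537 = 0  ⇒  m = (-106)² − 20·537 = 496
m = 496 > 0,  v_rel·d = -106 < 0  ⇒  outside

inside=no margin=496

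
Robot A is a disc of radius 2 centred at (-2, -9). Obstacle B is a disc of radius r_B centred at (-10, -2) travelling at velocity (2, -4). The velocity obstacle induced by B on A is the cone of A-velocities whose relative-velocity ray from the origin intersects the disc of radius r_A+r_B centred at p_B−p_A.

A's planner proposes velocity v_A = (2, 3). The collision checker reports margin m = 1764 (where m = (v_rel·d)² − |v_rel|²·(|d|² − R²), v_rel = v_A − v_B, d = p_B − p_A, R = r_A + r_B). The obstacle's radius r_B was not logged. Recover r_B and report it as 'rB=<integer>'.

m = 1764
d = (-8, 7);  v_rel = (0, 7),  |v_rel|² = 49
v_rel×d = (0)·(7) − (7)·(-8) = 56
since m = R²·49 − 56²:  R² = (3136 + 1764) / 49 = 100
R = √100 = 10  ⇒  r_B = 10 − 2 = 8

rB=8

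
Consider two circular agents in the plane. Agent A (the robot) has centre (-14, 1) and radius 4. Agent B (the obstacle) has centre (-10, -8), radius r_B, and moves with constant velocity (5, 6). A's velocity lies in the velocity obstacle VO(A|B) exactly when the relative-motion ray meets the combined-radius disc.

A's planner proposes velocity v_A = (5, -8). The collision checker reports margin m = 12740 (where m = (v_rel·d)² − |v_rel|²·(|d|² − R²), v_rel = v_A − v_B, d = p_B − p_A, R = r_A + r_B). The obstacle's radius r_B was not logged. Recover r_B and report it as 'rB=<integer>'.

m = 12740
d = (4, -9);  v_rel = (0, -14),  |v_rel|² = 196
v_rel×d = (0)·(-9) − (-14)·(4) = 56
since m = R²·196 − 56²:  R² = (3136 + 12740) / 196 = 81
R = √81 = 9  ⇒  r_B = 9 − 4 = 5

rB=5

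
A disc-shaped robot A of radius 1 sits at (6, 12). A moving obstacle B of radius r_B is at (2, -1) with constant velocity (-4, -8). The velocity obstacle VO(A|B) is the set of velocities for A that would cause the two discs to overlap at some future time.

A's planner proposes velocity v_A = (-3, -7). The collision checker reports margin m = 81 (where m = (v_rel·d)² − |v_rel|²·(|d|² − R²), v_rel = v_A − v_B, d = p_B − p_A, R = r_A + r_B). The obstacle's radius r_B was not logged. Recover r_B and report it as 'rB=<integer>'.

m = 81
d = (-4, -13);  v_rel = (1, 1),  |v_rel|² = 2
v_rel×d = (1)·(-13) − (1)·(-4) = -9
since m = R²·2 − (-9)²:  R² = (81 + 81) / 2 = 81
R = √81 = 9  ⇒  r_B = 9 − 1 = 8

rB=8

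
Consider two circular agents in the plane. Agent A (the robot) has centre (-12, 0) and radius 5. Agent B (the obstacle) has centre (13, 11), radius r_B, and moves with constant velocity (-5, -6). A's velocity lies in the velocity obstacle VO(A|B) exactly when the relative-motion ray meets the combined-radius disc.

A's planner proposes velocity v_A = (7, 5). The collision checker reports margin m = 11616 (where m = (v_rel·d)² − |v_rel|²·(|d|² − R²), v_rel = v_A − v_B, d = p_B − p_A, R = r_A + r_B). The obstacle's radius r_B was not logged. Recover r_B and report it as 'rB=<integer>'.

m = 11616
d = (25, 11);  v_rel = (12, 11),  |v_rel|² = 265
v_rel×d = (12)·(11) − (11)·(25) = -143
since m = R²·265 − (-143)²:  R² = (20449 + 11616) / 265 = 121
R = √121 = 11  ⇒  r_B = 11 − 5 = 6

rB=6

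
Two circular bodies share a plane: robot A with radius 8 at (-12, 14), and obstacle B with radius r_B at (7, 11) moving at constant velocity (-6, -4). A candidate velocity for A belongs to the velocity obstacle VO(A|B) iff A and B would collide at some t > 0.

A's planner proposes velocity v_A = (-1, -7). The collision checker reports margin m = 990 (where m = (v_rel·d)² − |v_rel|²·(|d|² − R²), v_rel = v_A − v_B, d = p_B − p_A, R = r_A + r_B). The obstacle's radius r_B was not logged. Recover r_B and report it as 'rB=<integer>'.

m = 990
d = (19, -3);  v_rel = (5, -3),  |v_rel|² = 34
v_rel×d = (5)·(-3) − (-3)·(19) = 42
since m = R²·34 − 42²:  R² = (1764 + 990) / 34 = 81
R = √81 = 9  ⇒  r_B = 9 − 8 = 1

rB=1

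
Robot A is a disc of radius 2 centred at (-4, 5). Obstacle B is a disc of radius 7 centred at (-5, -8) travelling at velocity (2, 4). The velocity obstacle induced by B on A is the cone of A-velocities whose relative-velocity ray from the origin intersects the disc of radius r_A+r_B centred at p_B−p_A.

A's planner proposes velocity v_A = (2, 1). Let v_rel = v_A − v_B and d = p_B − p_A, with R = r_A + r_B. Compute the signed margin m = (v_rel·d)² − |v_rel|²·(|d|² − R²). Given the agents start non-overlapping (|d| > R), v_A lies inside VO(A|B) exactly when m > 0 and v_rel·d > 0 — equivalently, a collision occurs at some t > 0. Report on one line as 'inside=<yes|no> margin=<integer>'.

d = (-1, -13),  |d|² = 170;  R = 2+7 = 9,  c = 170−9² = 89
v_rel = (0, -3),  |v_rel|² = 9;  v_rel·d = (0)·(-1) + (-3)·(-13) = 39
9·t² − 78·t + 89 = 0  ⇒  m = 39² − 9·89 = 720
m = 720 > 0,  v_rel·d = 39 > 0  ⇒  inside

inside=yes margin=720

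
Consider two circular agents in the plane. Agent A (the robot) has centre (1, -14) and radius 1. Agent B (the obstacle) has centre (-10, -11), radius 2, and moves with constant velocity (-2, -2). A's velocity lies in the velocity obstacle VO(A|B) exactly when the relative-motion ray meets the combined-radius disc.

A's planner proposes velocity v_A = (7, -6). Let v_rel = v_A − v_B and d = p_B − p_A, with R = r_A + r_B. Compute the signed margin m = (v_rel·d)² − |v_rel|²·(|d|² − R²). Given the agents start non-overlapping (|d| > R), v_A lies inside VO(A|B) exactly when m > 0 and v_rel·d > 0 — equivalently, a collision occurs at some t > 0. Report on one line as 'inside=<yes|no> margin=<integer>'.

d = (-11, 3),  |d|² = 130;  R = 1+2 = 3,  c = 130−3² = 121
v_rel = (9, -4),  |v_rel|² = 97;  v_rel·d = (9)·(-11) + (-4)·(3) = -111
97·t² + 222·t + 121 = 0  ⇒  m = (-111)² − 97·121 = 584
m = 584 > 0,  v_rel·d = -111 < 0  ⇒  outside

inside=no margin=584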